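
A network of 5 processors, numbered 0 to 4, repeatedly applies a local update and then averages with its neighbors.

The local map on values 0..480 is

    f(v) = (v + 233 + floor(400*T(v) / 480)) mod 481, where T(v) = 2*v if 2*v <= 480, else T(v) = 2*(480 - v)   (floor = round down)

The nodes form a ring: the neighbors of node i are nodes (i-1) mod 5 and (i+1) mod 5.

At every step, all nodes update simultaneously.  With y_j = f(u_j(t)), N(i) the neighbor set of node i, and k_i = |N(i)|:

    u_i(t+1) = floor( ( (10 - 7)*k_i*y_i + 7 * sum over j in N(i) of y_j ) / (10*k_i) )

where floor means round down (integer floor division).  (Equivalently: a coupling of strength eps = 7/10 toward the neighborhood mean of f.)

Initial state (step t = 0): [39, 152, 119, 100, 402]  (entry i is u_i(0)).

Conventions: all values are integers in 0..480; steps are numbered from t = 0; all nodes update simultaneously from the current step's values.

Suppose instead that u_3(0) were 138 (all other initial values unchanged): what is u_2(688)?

Answer: u_2(688) = 332
Key observation: The state at step 10, [332, 332, 332, 332, 332], reappears at step 12: the system is in a cycle of period 2 from step 10 on.  Therefore the state at step 688 equals the state at step 10 + ((688 - 10) mod 2) = 10, which is [332, 332, 332, 332, 332].

Derivation:
t=0: [39, 152, 119, 138, 402]
t=1: [255, 189, 117, 159, 245]
t=2: [340, 232, 170, 211, 311]
t=3: [347, 296, 300, 286, 326]
t=4: [336, 341, 355, 348, 338]
t=5: [325, 322, 319, 320, 324]
t=6: [336, 337, 337, 337, 336]
t=7: [327, 327, 327, 327, 327]
t=8: [334, 334, 334, 334, 334]
t=9: [329, 329, 329, 329, 329]
t=10: [332, 332, 332, 332, 332]
t=11: [330, 330, 330, 330, 330]
t=12: [332, 332, 332, 332, 332]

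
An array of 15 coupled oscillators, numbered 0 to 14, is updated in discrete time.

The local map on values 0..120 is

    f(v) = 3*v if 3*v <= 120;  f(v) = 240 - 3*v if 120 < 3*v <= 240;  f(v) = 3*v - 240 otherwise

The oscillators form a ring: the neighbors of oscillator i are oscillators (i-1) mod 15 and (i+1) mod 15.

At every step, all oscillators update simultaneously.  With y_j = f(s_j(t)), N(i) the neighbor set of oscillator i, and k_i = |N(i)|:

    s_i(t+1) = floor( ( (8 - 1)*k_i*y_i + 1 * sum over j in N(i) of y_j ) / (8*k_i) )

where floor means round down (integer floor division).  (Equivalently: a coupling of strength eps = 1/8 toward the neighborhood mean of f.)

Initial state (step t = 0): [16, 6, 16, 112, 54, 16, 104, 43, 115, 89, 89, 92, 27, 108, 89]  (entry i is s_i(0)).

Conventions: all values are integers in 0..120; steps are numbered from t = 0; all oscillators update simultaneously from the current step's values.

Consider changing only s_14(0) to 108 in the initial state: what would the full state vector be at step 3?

Answer: [25, 39, 27, 96, 46, 13, 82, 14, 46, 30, 14, 68, 37, 24, 26]
Key observation: This trace re-runs the system from the modified initial state.

Derivation:
t=0: [16, 6, 16, 112, 54, 16, 104, 43, 115, 89, 89, 92, 27, 108, 108]
t=1: [48, 21, 49, 91, 77, 51, 72, 108, 100, 31, 27, 38, 78, 83, 81]
t=2: [88, 66, 87, 35, 15, 78, 31, 78, 63, 90, 83, 105, 12, 8, 9]
t=3: [25, 39, 27, 96, 46, 13, 82, 14, 46, 30, 14, 68, 37, 24, 26]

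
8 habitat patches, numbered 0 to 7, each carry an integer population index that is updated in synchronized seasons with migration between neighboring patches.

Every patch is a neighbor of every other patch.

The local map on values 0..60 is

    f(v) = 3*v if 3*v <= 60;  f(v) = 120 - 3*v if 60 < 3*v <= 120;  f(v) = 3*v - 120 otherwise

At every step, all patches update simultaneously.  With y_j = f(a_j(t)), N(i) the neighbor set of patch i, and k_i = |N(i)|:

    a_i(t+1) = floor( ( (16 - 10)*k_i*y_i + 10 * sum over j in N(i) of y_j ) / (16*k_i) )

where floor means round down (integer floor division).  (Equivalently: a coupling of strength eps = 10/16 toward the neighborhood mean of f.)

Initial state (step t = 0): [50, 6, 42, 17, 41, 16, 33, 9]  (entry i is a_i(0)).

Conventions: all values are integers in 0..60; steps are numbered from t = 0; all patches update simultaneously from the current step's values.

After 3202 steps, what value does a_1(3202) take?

Answer: a_1(3202) = 55
Key observation: The state at step 10, [55, 55, 53, 54, 53, 53, 55, 56], reappears at step 14: the system is in a cycle of period 4 from step 10 on.  Therefore the state at step 3202 equals the state at step 10 + ((3202 - 10) mod 4) = 10, which is [55, 55, 53, 54, 53, 53, 55, 56].

Derivation:
t=0: [50, 6, 42, 17, 41, 16, 33, 9]
t=1: [26, 23, 19, 32, 19, 31, 24, 25]
t=2: [43, 45, 47, 38, 47, 39, 45, 44]
t=3: [11, 13, 15, 10, 15, 9, 13, 12]
t=4: [35, 37, 39, 34, 39, 33, 37, 36]
t=5: [12, 10, 8, 13, 8, 14, 10, 11]
t=6: [33, 31, 29, 34, 29, 35, 31, 32]
t=7: [23, 25, 27, 22, 27, 21, 25, 24]
t=8: [48, 46, 44, 49, 44, 50, 46, 47]
t=9: [21, 19, 17, 22, 17, 23, 19, 20]
t=10: [55, 55, 53, 54, 53, 53, 55, 56]
t=11: [43, 43, 41, 42, 41, 41, 43, 44]
t=12: [7, 7, 5, 6, 5, 5, 7, 8]
t=13: [19, 19, 17, 18, 17, 17, 19, 20]
t=14: [55, 55, 53, 54, 53, 53, 55, 56]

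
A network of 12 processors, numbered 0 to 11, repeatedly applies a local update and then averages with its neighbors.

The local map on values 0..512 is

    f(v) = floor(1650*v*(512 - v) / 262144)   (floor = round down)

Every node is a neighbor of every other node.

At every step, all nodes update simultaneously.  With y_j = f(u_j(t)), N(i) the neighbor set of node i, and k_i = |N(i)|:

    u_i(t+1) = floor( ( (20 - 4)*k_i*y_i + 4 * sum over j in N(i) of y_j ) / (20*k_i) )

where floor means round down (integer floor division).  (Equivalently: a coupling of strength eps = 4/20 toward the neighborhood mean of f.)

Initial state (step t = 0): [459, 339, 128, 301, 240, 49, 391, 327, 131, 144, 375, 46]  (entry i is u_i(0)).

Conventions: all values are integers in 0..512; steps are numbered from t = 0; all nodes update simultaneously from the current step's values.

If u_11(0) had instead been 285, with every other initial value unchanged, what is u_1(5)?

Simulating step by step:
t=0: [459, 339, 128, 301, 240, 49, 391, 327, 131, 144, 375, 285]
t=1: [189, 358, 311, 381, 390, 180, 301, 366, 315, 330, 322, 387]
t=2: [378, 349, 385, 323, 312, 372, 390, 340, 383, 373, 379, 315]
t=3: [323, 354, 314, 374, 380, 330, 308, 362, 316, 329, 322, 379]
t=4: [379, 354, 384, 332, 325, 374, 387, 345, 383, 374, 380, 326]
t=5: [321, 348, 315, 367, 372, 327, 311, 356, 316, 327, 320, 371]

Answer: u_1(5) = 348
Key observation: This trace re-runs the system from the modified initial state.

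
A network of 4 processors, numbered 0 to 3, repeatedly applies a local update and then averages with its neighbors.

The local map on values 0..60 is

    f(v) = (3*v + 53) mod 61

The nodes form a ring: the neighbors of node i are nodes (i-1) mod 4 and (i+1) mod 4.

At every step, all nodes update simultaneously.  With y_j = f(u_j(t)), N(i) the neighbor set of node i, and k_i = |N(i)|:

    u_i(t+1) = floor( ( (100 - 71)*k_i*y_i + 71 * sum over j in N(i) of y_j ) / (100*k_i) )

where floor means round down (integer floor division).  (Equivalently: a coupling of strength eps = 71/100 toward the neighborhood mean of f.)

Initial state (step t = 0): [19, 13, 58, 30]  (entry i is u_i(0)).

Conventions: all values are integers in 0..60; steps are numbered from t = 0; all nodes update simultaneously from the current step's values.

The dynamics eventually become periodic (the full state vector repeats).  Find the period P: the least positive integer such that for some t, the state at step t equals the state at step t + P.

Answer: 20
Key observation: The state at step 43, [26, 20, 26, 20], reappears at step 63 — and no state repeats earlier — so the cycle the system enters has period 20.

Derivation:
t=0: [19, 13, 58, 30]
t=1: [32, 42, 31, 39]
t=2: [45, 34, 44, 32]
t=3: [22, 12, 21, 10]
t=4: [34, 48, 33, 46]
t=5: [17, 26, 16, 24]
t=6: [16, 32, 15, 30]
t=7: [28, 35, 27, 33]
t=8: [27, 20, 26, 18]
t=9: [38, 22, 37, 20]
t=10: [52, 47, 51, 45]
t=11: [13, 20, 12, 18]
t=12: [43, 36, 42, 34]
t=13: [42, 52, 42, 51]
t=14: [33, 48, 33, 47]
t=15: [17, 25, 17, 24]
t=16: [15, 32, 15, 31]
t=17: [28, 34, 28, 33]
t=18: [26, 20, 26, 19]
t=19: [38, 21, 38, 20]
t=20: [51, 47, 51, 47]
t=21: [14, 19, 14, 19]
t=22: [44, 38, 44, 38]
t=23: [32, 14, 32, 14]
t=24: [31, 29, 31, 29]
t=25: [19, 22, 19, 22]
t=26: [55, 51, 55, 51]
t=27: [26, 31, 26, 31]
t=28: [19, 13, 19, 13]
t=29: [36, 43, 36, 43]
t=30: [53, 45, 53, 45]
t=31: [11, 22, 11, 22]
t=32: [48, 34, 48, 34]
t=33: [27, 19, 27, 19]
t=34: [38, 22, 38, 22]
t=35: [54, 48, 54, 48]
t=36: [19, 26, 19, 26]
t=37: [20, 37, 20, 37]
t=38: [44, 49, 44, 49]
t=39: [12, 6, 12, 6]
t=40: [15, 22, 15, 22]
t=41: [51, 43, 51, 43]
t=42: [49, 33, 49, 33]
t=43: [26, 20, 26, 20]
t=44: [39, 21, 39, 21]
t=45: [52, 50, 52, 50]
t=46: [21, 24, 21, 24]
t=47: [18, 39, 18, 39]
t=48: [47, 46, 47, 46]
t=49: [8, 10, 8, 10]
t=50: [20, 17, 20, 17]
t=51: [45, 49, 45, 49]
t=52: [13, 8, 13, 8]
t=53: [20, 26, 20, 26]
t=54: [21, 39, 21, 39]
t=55: [50, 52, 50, 52]
t=56: [24, 21, 24, 21]
t=57: [39, 18, 39, 18]
t=58: [46, 47, 46, 47]
t=59: [10, 8, 10, 8]
t=60: [17, 20, 17, 20]
t=61: [49, 45, 49, 45]
t=62: [8, 13, 8, 13]
t=63: [26, 20, 26, 20]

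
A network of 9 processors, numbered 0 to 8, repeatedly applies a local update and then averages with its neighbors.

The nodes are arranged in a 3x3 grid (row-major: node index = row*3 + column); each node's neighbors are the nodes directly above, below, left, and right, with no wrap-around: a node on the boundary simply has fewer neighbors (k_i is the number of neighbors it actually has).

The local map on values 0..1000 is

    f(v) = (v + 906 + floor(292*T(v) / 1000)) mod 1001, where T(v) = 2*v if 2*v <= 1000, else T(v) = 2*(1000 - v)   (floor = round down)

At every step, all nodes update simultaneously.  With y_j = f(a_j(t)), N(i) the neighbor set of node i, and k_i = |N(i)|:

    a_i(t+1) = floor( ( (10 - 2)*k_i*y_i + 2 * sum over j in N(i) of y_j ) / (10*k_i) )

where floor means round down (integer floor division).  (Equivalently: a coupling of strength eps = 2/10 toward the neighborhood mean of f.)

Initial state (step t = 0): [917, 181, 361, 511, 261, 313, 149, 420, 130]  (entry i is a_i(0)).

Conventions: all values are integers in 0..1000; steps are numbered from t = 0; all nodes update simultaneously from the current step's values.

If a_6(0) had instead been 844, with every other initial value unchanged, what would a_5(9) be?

Answer: a_5(9) = 835
Key observation: This trace re-runs the system from the modified initial state.

Derivation:
t=0: [917, 181, 361, 511, 261, 313, 844, 420, 130]
t=1: [785, 263, 439, 696, 347, 380, 799, 540, 185]
t=2: [761, 381, 562, 761, 479, 488, 805, 668, 280]
t=3: [775, 552, 696, 796, 668, 657, 815, 735, 422]
t=4: [802, 731, 770, 816, 767, 750, 823, 779, 614]
t=5: [819, 797, 806, 826, 808, 798, 828, 809, 756]
t=6: [828, 821, 823, 831, 824, 819, 832, 824, 806]
t=7: [832, 830, 830, 833, 831, 828, 834, 830, 825]
t=8: [834, 834, 833, 834, 834, 833, 834, 833, 832]
t=9: [835, 835, 835, 835, 835, 835, 835, 835, 835]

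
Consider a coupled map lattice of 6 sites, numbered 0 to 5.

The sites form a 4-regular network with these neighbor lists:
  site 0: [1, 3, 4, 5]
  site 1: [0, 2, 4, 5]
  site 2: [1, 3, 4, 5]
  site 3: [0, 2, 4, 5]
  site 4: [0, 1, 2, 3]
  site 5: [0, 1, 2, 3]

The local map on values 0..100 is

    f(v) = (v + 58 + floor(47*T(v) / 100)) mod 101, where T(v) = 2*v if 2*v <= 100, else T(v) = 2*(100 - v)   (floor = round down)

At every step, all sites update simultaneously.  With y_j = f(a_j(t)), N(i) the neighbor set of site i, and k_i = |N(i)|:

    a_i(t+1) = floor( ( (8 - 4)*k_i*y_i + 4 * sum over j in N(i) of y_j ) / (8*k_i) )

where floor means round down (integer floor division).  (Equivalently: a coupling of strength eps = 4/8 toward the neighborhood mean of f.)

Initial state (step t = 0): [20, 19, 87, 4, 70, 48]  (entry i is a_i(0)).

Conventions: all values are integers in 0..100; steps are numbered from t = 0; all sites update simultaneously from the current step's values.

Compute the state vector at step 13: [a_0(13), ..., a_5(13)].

Answer: [54, 54, 54, 54, 54, 54]

Derivation:
t=0: [20, 19, 87, 4, 70, 48]
t=1: [81, 79, 61, 64, 66, 63]
t=2: [54, 54, 54, 54, 54, 54]
t=3: [54, 54, 54, 54, 54, 54]
t=4: [54, 54, 54, 54, 54, 54]
t=5: [54, 54, 54, 54, 54, 54]
t=6: [54, 54, 54, 54, 54, 54]
t=7: [54, 54, 54, 54, 54, 54]
t=8: [54, 54, 54, 54, 54, 54]
t=9: [54, 54, 54, 54, 54, 54]
t=10: [54, 54, 54, 54, 54, 54]
t=11: [54, 54, 54, 54, 54, 54]
t=12: [54, 54, 54, 54, 54, 54]
t=13: [54, 54, 54, 54, 54, 54]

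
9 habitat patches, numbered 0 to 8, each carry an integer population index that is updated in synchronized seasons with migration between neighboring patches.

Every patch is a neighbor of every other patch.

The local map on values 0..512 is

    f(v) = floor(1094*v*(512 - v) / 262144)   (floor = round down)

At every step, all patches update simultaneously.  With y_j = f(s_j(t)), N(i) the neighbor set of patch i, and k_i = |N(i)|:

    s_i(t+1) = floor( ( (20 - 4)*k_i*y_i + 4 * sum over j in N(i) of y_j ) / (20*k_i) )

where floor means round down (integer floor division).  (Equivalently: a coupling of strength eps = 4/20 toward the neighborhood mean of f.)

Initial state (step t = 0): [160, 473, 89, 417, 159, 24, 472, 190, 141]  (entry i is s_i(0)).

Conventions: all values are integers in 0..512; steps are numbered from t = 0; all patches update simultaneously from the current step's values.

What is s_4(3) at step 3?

Answer: s_4(3) = 270

Derivation:
t=0: [160, 473, 89, 417, 159, 24, 472, 190, 141]
t=1: [218, 95, 158, 164, 218, 73, 97, 234, 205]
t=2: [257, 177, 230, 234, 257, 153, 179, 260, 253]
t=3: [270, 250, 268, 268, 270, 236, 251, 270, 270]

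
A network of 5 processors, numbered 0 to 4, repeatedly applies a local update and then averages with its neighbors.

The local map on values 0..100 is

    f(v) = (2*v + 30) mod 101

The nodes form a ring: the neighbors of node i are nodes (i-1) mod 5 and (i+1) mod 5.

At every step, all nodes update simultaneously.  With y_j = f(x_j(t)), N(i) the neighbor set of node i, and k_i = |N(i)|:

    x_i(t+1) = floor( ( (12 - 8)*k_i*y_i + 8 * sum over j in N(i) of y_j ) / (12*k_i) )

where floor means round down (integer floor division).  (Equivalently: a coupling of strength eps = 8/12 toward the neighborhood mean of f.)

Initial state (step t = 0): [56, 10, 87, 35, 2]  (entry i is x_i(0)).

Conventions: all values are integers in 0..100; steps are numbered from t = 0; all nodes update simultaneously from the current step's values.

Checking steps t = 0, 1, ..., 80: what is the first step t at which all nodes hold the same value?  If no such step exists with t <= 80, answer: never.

Answer: 30
Key observation: Synchronization is absorbing here: once all nodes are equal they stay equal, and step 30 is the first all-equal step.

Derivation:
t=0: [56, 10, 87, 35, 2]  (not all equal)
t=1: [41, 31, 50, 45, 58]  (not all equal)
t=2: [49, 44, 46, 31, 25]  (not all equal)
t=3: [41, 21, 43, 64, 66]  (not all equal)
t=4: [48, 32, 48, 44, 43]  (not all equal)
t=5: [44, 48, 45, 19, 19]  (not all equal)
t=6: [36, 20, 37, 51, 51]  (not all equal)
t=7: [34, 24, 34, 21, 21]  (not all equal)
t=8: [82, 91, 82, 80, 80]  (not all equal)
t=9: [64, 65, 64, 90, 90]  (not all equal)
t=10: [41, 57, 41, 24, 24]  (not all equal)
t=11: [44, 21, 44, 55, 55]  (not all equal)
t=12: [42, 35, 42, 31, 31]  (not all equal)
t=13: [68, 42, 68, 65, 65]  (not all equal)
t=14: [45, 47, 45, 61, 61]  (not all equal)
t=15: [31, 20, 31, 40, 40]  (not all equal)
t=16: [57, 84, 57, 36, 36]  (not all equal)
t=17: [47, 61, 47, 15, 15]  (not all equal)
t=18: [44, 32, 44, 47, 47]  (not all equal)
t=19: [44, 42, 44, 21, 21]  (not all equal)
t=20: [34, 15, 34, 53, 53]  (not all equal)
t=21: [64, 85, 64, 56, 56]  (not all equal)
t=22: [65, 71, 65, 46, 46]  (not all equal)
t=23: [50, 63, 50, 33, 33]  (not all equal)
t=24: [60, 37, 60, 73, 73]  (not all equal)
t=25: [42, 33, 42, 66, 66]  (not all equal)
t=26: [56, 40, 56, 45, 45]  (not all equal)
t=27: [23, 30, 23, 26, 26]  (not all equal)
t=28: [82, 80, 82, 80, 80]  (not all equal)
t=29: [90, 91, 90, 90, 90]  (not all equal)
t=30: [8, 8, 8, 8, 8]  (all equal)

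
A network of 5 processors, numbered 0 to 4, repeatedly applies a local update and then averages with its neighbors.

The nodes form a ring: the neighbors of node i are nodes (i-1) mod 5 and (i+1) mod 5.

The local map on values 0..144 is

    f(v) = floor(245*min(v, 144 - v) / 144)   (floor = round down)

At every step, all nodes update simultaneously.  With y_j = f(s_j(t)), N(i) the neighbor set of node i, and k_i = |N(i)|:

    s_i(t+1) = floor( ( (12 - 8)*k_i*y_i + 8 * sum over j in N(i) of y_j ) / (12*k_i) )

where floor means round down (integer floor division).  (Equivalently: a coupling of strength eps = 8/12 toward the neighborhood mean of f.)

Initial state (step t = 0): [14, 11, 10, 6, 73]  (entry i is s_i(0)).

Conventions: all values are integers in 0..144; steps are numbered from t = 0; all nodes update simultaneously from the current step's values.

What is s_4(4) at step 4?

Simulating step by step:
t=0: [14, 11, 10, 6, 73]
t=1: [53, 19, 15, 49, 51]
t=2: [69, 49, 46, 64, 86]
t=3: [99, 92, 89, 94, 107]
t=4: [75, 85, 88, 80, 74]

Answer: s_4(4) = 74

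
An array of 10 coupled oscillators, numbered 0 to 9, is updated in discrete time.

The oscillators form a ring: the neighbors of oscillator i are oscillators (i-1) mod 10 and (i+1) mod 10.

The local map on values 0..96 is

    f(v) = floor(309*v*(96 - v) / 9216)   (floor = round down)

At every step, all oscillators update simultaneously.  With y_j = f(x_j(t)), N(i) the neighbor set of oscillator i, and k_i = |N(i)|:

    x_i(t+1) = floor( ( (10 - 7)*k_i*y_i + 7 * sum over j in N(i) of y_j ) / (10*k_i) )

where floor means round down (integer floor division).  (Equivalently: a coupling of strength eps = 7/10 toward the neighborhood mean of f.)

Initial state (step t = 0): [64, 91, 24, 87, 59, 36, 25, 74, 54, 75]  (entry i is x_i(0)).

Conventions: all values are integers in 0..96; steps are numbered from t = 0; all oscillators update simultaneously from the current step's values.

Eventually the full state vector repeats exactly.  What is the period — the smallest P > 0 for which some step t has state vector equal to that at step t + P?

Simulating step by step:
t=0: [64, 91, 24, 87, 59, 36, 25, 74, 54, 75]
t=1: [43, 48, 31, 53, 56, 67, 61, 63, 59, 66]
t=2: [72, 73, 73, 72, 71, 70, 68, 71, 69, 71]
t=3: [57, 56, 56, 57, 59, 61, 60, 61, 59, 59]
t=4: [74, 74, 74, 74, 72, 72, 71, 72, 72, 73]
t=5: [54, 54, 54, 55, 55, 57, 57, 57, 56, 55]
t=6: [75, 76, 75, 75, 74, 74, 74, 74, 74, 75]
t=7: [51, 51, 51, 52, 53, 54, 54, 54, 53, 52]
t=8: [76, 76, 76, 76, 76, 76, 76, 76, 76, 76]
t=9: [50, 50, 50, 50, 50, 50, 50, 50, 50, 50]
t=10: [77, 77, 77, 77, 77, 77, 77, 77, 77, 77]
t=11: [49, 49, 49, 49, 49, 49, 49, 49, 49, 49]
t=12: [77, 77, 77, 77, 77, 77, 77, 77, 77, 77]

Answer: 2
Key observation: The state at step 10, [77, 77, 77, 77, 77, 77, 77, 77, 77, 77], reappears at step 12 — and no state repeats earlier — so the cycle the system enters has period 2.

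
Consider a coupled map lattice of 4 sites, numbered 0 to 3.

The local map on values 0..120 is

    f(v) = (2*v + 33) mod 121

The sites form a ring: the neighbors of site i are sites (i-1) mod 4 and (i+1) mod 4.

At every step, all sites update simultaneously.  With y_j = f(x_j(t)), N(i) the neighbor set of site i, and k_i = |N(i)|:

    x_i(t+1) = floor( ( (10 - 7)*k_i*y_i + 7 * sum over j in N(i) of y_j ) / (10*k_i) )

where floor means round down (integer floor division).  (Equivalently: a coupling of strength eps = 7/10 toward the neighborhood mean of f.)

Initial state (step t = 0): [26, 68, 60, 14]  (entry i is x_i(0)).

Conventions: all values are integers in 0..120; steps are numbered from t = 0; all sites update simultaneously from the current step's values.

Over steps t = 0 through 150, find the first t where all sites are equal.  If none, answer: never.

Simulating step by step:
t=0: [26, 68, 60, 14]  (not all equal)
t=1: [63, 55, 47, 59]  (not all equal)
t=2: [29, 22, 20, 24]  (not all equal)
t=3: [82, 80, 77, 81]  (not all equal)
t=4: [73, 71, 70, 71]  (not all equal)
t=5: [55, 54, 53, 54]  (not all equal)
t=6: [20, 20, 19, 20]  (not all equal)
t=7: [73, 72, 72, 72]  (not all equal)
t=8: [56, 56, 56, 56]  (all equal)

Answer: 8
Key observation: Synchronization is absorbing here: once all sites are equal they stay equal, and step 8 is the first all-equal step.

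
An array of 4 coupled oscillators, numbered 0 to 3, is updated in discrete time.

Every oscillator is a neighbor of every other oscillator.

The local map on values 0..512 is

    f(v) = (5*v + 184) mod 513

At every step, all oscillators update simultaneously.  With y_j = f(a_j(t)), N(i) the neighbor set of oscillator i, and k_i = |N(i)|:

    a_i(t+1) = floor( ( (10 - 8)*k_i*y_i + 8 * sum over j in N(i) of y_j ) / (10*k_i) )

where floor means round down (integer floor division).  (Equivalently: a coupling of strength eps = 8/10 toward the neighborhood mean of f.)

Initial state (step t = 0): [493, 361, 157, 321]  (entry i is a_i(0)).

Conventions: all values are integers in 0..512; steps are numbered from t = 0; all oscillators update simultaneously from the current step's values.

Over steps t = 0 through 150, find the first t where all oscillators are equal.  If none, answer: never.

Simulating step by step:
t=0: [493, 361, 157, 321]  (not all equal)
t=1: [325, 300, 300, 314]  (not all equal)
t=2: [188, 197, 197, 192]  (not all equal)
t=3: [127, 124, 124, 126]  (not all equal)
t=4: [296, 297, 297, 297]  (not all equal)
t=5: [129, 128, 128, 128]  (not all equal)
t=6: [312, 312, 312, 312]  (all equal)

Answer: 6
Key observation: Synchronization is absorbing here: once all oscillators are equal they stay equal, and step 6 is the first all-equal step.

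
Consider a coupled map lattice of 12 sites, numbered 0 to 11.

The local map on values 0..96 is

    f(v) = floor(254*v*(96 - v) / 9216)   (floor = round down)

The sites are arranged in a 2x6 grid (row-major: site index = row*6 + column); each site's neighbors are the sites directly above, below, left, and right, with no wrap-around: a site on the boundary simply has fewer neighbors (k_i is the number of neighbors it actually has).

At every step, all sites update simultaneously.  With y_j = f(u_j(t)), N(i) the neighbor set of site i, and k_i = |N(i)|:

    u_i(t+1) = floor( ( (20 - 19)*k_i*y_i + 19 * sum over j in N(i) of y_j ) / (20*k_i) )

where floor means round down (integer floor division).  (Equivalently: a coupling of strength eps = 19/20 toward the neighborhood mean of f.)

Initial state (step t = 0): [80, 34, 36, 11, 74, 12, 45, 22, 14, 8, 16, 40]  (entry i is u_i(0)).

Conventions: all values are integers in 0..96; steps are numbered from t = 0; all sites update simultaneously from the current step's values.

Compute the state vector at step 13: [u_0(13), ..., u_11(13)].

Answer: [59, 59, 59, 59, 60, 60, 59, 59, 59, 60, 60, 60]

Derivation:
t=0: [80, 34, 36, 11, 74, 12, 45, 22, 14, 8, 16, 40]
t=1: [59, 46, 39, 39, 29, 51, 40, 50, 40, 29, 41, 32]
t=2: [61, 61, 61, 55, 61, 54, 61, 61, 59, 60, 54, 62]
t=3: [58, 58, 59, 58, 61, 58, 58, 58, 58, 61, 58, 61]
t=4: [60, 60, 60, 58, 59, 58, 60, 60, 59, 59, 58, 59]
t=5: [59, 59, 59, 59, 60, 60, 59, 59, 59, 60, 60, 60]
t=6: [60, 60, 60, 59, 59, 59, 60, 60, 59, 59, 59, 59]
t=7: [59, 59, 59, 59, 60, 60, 59, 59, 59, 60, 60, 60]
t=8: [60, 60, 60, 59, 59, 59, 60, 60, 59, 59, 59, 59]
t=9: [59, 59, 59, 59, 60, 60, 59, 59, 59, 60, 60, 60]
t=10: [60, 60, 60, 59, 59, 59, 60, 60, 59, 59, 59, 59]
t=11: [59, 59, 59, 59, 60, 60, 59, 59, 59, 60, 60, 60]
t=12: [60, 60, 60, 59, 59, 59, 60, 60, 59, 59, 59, 59]
t=13: [59, 59, 59, 59, 60, 60, 59, 59, 59, 60, 60, 60]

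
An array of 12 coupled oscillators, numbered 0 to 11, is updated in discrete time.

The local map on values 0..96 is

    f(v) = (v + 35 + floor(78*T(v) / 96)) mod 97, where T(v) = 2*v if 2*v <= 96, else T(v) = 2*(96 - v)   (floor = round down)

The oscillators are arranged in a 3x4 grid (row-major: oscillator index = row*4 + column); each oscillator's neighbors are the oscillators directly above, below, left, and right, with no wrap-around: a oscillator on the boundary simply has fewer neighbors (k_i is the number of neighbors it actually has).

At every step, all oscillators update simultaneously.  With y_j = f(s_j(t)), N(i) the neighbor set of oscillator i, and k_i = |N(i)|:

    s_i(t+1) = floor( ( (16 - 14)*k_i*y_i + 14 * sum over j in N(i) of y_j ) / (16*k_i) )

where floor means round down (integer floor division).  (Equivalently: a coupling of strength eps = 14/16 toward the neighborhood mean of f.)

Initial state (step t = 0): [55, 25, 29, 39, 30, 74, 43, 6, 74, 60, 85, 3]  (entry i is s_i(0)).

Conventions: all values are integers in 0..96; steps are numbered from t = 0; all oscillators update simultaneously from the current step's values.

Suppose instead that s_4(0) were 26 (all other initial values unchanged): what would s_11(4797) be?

Simulating step by step:
t=0: [55, 25, 29, 39, 26, 74, 43, 6, 74, 60, 85, 3]
t=1: [11, 35, 28, 33, 45, 31, 39, 44, 33, 46, 48, 44]
t=2: [45, 30, 28, 31, 37, 42, 37, 40, 52, 38, 52, 57]
t=3: [29, 35, 21, 26, 52, 32, 40, 38, 39, 54, 45, 52]
t=4: [41, 40, 34, 56, 29, 44, 50, 36, 57, 41, 54, 48]
t=5: [30, 41, 51, 33, 47, 42, 45, 57, 33, 55, 57, 48]
t=6: [48, 42, 44, 55, 33, 54, 56, 49, 55, 45, 59, 58]
t=7: [39, 57, 55, 58, 56, 48, 58, 58, 42, 58, 57, 59]
t=8: [56, 54, 57, 57, 51, 58, 59, 57, 56, 56, 57, 57]
t=9: [60, 58, 58, 58, 58, 59, 57, 57, 60, 58, 58, 58]
t=10: [56, 56, 57, 57, 56, 57, 57, 57, 56, 56, 57, 57]
t=11: [59, 58, 58, 58, 58, 58, 58, 58, 59, 58, 58, 58]
t=12: [57, 57, 57, 57, 57, 57, 57, 57, 57, 57, 57, 57]
t=13: [58, 58, 58, 58, 58, 58, 58, 58, 58, 58, 58, 58]
t=14: [57, 57, 57, 57, 57, 57, 57, 57, 57, 57, 57, 57]

Answer: s_11(4797) = 58
Key observation: The state at step 12, [57, 57, 57, 57, 57, 57, 57, 57, 57, 57, 57, 57], reappears at step 14: the system is in a cycle of period 2 from step 12 on.  Therefore the state at step 4797 equals the state at step 12 + ((4797 - 12) mod 2) = 13, which is [58, 58, 58, 58, 58, 58, 58, 58, 58, 58, 58, 58].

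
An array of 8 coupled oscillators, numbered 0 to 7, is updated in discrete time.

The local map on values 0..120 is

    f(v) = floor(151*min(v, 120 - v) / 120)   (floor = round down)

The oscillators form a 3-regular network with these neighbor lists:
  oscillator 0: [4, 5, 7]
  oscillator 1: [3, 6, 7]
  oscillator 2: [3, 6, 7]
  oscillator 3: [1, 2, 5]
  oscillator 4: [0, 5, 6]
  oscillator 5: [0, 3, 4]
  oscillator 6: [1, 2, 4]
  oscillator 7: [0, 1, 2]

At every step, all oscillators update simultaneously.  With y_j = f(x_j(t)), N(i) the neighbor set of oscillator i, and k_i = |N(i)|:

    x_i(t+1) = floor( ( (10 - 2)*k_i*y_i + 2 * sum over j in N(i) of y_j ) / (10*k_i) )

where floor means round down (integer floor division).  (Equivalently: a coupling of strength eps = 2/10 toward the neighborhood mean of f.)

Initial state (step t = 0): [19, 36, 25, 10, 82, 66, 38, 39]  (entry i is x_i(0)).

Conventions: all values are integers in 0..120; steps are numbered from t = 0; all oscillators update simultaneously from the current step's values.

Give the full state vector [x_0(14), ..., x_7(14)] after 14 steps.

Answer: [68, 69, 65, 67, 65, 68, 66, 71]

Derivation:
t=0: [19, 36, 25, 10, 82, 66, 38, 39]
t=1: [29, 43, 32, 19, 46, 59, 45, 45]
t=2: [41, 52, 41, 29, 56, 66, 54, 53]
t=3: [54, 63, 52, 41, 68, 64, 66, 63]
t=4: [67, 69, 64, 54, 65, 68, 67, 70]
t=5: [65, 64, 69, 66, 68, 65, 66, 62]
t=6: [68, 69, 64, 67, 65, 68, 66, 71]
t=7: [65, 64, 68, 66, 68, 65, 67, 62]
t=8: [68, 69, 65, 67, 65, 68, 66, 71]
t=9: [65, 64, 68, 66, 68, 65, 67, 62]
t=10: [68, 69, 65, 67, 65, 68, 66, 71]
t=11: [65, 64, 68, 66, 68, 65, 67, 62]
t=12: [68, 69, 65, 67, 65, 68, 66, 71]
t=13: [65, 64, 68, 66, 68, 65, 67, 62]
t=14: [68, 69, 65, 67, 65, 68, 66, 71]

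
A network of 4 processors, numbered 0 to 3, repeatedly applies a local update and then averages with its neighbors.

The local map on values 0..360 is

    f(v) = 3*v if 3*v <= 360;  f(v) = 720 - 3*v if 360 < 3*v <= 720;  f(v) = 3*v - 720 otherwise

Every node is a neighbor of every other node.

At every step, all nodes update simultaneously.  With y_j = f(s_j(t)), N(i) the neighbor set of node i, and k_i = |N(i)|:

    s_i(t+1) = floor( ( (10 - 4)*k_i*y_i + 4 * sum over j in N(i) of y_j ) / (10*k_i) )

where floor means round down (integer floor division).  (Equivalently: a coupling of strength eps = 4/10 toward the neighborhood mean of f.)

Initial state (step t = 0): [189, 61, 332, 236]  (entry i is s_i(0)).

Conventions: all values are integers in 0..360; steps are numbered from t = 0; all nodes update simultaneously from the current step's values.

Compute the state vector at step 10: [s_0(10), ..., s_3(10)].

Answer: [324, 326, 313, 326]

Derivation:
t=0: [189, 61, 332, 236]
t=1: [154, 168, 212, 88]
t=2: [230, 210, 148, 232]
t=3: [70, 98, 184, 67]
t=4: [214, 253, 194, 210]
t=5: [82, 64, 110, 88]
t=6: [252, 227, 291, 260]
t=7: [55, 56, 109, 66]
t=8: [191, 192, 267, 206]
t=9: [131, 130, 101, 110]
t=10: [324, 326, 313, 326]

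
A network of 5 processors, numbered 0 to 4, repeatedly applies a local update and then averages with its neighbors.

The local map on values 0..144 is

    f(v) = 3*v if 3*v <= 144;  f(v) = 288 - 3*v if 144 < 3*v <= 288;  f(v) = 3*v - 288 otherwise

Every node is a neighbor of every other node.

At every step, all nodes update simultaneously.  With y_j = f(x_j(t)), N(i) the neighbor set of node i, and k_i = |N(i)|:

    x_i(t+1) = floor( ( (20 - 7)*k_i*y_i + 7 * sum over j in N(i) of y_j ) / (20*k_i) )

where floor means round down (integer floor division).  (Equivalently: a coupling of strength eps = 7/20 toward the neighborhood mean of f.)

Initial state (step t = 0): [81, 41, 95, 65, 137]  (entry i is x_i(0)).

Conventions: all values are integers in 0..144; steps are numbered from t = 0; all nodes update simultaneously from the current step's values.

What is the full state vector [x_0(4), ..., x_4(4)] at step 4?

Answer: [101, 29, 93, 42, 29]

Derivation:
t=0: [81, 41, 95, 65, 137]
t=1: [59, 103, 35, 86, 103]
t=2: [87, 37, 84, 42, 37]
t=3: [51, 98, 56, 106, 98]
t=4: [101, 29, 93, 42, 29]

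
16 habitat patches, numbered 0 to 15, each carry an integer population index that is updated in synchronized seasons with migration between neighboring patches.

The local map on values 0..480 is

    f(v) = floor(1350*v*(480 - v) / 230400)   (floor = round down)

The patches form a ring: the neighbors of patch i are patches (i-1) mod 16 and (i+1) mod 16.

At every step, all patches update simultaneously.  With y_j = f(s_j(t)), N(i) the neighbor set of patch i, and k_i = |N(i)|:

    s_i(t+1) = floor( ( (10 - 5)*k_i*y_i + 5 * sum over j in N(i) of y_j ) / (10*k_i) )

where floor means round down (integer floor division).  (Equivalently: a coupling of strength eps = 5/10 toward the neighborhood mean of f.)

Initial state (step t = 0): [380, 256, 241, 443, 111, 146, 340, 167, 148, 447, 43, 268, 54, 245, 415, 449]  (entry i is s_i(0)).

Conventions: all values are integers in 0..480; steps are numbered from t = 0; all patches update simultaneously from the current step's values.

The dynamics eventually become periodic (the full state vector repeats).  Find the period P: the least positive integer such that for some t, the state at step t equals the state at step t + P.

Simulating step by step:
t=0: [380, 256, 241, 443, 111, 146, 340, 167, 148, 447, 43, 268, 54, 245, 415, 449]
t=1: [215, 307, 276, 192, 214, 271, 286, 294, 241, 142, 159, 227, 234, 241, 183, 135]
t=2: [312, 321, 323, 327, 330, 330, 325, 325, 318, 299, 303, 327, 336, 332, 311, 298]
t=3: [307, 300, 296, 293, 290, 291, 293, 296, 303, 312, 309, 295, 286, 291, 304, 312]
t=4: [311, 315, 318, 320, 321, 321, 320, 318, 313, 309, 311, 318, 322, 320, 313, 309]
t=5: [306, 304, 301, 300, 299, 299, 300, 302, 305, 307, 306, 301, 299, 301, 305, 307]
t=6: [311, 313, 314, 316, 316, 316, 315, 314, 312, 311, 312, 314, 316, 314, 312, 311]
t=7: [306, 306, 304, 303, 303, 303, 304, 305, 306, 307, 306, 305, 304, 305, 306, 307]
t=8: [311, 311, 312, 313, 314, 313, 313, 312, 311, 311, 311, 312, 312, 312, 311, 311]
t=9: [307, 307, 306, 306, 305, 305, 306, 306, 307, 307, 307, 307, 307, 307, 307, 307]
t=10: [311, 311, 311, 311, 311, 311, 311, 311, 311, 311, 311, 311, 311, 311, 311, 311]
t=11: [307, 307, 307, 307, 307, 307, 307, 307, 307, 307, 307, 307, 307, 307, 307, 307]
t=12: [311, 311, 311, 311, 311, 311, 311, 311, 311, 311, 311, 311, 311, 311, 311, 311]

Answer: 2
Key observation: The state at step 10, [311, 311, 311, 311, 311, 311, 311, 311, 311, 311, 311, 311, 311, 311, 311, 311], reappears at step 12 — and no state repeats earlier — so the cycle the system enters has period 2.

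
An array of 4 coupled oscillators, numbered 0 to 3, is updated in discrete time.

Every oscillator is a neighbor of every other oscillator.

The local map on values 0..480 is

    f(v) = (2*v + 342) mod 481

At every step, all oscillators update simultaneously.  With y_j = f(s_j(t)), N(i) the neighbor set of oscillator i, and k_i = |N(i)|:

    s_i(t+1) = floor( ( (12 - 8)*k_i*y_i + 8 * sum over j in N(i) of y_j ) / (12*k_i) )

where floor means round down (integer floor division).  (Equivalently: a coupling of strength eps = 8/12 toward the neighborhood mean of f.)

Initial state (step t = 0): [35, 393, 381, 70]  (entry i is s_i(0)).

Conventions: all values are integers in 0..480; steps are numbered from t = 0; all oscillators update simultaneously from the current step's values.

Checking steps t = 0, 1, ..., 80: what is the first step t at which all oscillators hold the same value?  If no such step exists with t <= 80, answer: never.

Answer: 5
Key observation: Synchronization is absorbing here: once all oscillators are equal they stay equal, and step 5 is the first all-equal step.

Derivation:
t=0: [35, 393, 381, 70]  (not all equal)
t=1: [206, 178, 176, 160]  (not all equal)
t=2: [226, 220, 220, 216]  (not all equal)
t=3: [303, 301, 301, 301]  (not all equal)
t=4: [464, 463, 463, 463]  (not all equal)
t=5: [306, 306, 306, 306]  (all equal)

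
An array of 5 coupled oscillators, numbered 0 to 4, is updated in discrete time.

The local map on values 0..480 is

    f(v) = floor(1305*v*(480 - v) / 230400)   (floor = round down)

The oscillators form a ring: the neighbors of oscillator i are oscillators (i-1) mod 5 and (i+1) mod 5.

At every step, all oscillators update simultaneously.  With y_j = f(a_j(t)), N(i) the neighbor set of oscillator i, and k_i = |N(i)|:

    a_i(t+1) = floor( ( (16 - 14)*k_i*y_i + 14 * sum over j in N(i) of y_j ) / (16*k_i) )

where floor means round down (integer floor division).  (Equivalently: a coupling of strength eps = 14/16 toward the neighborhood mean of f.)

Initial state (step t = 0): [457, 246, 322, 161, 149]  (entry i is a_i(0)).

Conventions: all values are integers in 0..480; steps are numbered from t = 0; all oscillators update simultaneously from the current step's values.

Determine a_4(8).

Simulating step by step:
t=0: [457, 246, 322, 161, 149]
t=1: [272, 192, 305, 284, 187]
t=2: [312, 311, 312, 307, 316]
t=3: [295, 296, 298, 295, 297]
t=4: [307, 308, 308, 307, 308]
t=5: [300, 300, 300, 300, 300]
t=6: [305, 305, 305, 305, 305]
t=7: [302, 302, 302, 302, 302]
t=8: [304, 304, 304, 304, 304]

Answer: a_4(8) = 304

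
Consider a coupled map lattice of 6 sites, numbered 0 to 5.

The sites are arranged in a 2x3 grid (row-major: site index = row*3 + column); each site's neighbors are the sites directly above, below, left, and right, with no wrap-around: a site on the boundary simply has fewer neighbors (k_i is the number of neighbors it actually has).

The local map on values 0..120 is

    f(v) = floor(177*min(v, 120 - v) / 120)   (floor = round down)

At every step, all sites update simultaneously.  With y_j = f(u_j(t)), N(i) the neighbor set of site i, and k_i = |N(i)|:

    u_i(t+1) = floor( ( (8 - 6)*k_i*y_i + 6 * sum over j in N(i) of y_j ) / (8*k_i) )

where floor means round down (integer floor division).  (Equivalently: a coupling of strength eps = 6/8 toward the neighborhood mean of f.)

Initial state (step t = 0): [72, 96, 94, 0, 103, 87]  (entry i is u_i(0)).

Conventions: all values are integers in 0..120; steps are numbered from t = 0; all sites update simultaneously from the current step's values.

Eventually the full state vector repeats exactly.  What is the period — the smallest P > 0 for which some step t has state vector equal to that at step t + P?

Answer: 12
Key observation: The state at step 17, [86, 85, 84, 86, 85, 84], reappears at step 29 — and no state repeats earlier — so the cycle the system enters has period 12.

Derivation:
t=0: [72, 96, 94, 0, 103, 87]
t=1: [30, 42, 40, 35, 27, 35]
t=2: [53, 50, 56, 43, 50, 49]
t=3: [70, 76, 74, 72, 70, 76]
t=4: [68, 69, 64, 72, 67, 68]
t=5: [73, 77, 77, 75, 74, 79]
t=6: [65, 65, 61, 67, 64, 63]
t=7: [79, 82, 83, 80, 81, 84]
t=8: [58, 56, 54, 58, 56, 54]
t=9: [83, 82, 80, 83, 82, 80]
t=10: [54, 56, 57, 54, 56, 57]
t=11: [80, 81, 83, 80, 81, 83]
t=12: [58, 56, 55, 58, 56, 55]
t=13: [83, 82, 81, 83, 82, 81]
t=14: [54, 55, 56, 54, 55, 56]
t=15: [79, 80, 81, 79, 80, 81]
t=16: [59, 58, 57, 59, 58, 57]
t=17: [86, 85, 84, 86, 85, 84]
t=18: [50, 51, 52, 50, 51, 52]
t=19: [73, 74, 75, 73, 74, 75]
t=20: [68, 67, 66, 68, 67, 66]
t=21: [76, 77, 78, 76, 77, 78]
t=22: [63, 62, 61, 63, 62, 61]
t=23: [84, 85, 86, 84, 85, 86]
t=24: [52, 51, 50, 52, 51, 50]
t=25: [75, 74, 73, 75, 74, 73]
t=26: [66, 67, 68, 66, 67, 68]
t=27: [78, 77, 76, 78, 77, 76]
t=28: [61, 62, 63, 61, 62, 63]
t=29: [86, 85, 84, 86, 85, 84]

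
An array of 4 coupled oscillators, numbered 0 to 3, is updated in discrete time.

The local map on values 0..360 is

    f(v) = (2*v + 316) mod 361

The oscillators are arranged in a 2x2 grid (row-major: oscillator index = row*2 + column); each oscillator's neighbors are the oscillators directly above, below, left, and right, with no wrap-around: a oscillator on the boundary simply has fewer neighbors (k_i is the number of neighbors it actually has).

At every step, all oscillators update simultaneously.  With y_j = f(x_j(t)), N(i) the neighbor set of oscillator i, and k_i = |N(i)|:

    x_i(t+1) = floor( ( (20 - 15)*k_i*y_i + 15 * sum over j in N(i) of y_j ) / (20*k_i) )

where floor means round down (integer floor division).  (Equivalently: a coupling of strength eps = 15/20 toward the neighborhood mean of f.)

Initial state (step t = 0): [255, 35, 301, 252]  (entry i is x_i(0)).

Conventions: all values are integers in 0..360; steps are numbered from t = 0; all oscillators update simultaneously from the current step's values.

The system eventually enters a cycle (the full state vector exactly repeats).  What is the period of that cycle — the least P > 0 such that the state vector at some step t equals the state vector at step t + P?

Answer: 18
Key observation: The state at step 41, [142, 138, 138, 142], reappears at step 59 — and no state repeats earlier — so the cycle the system enters has period 18.

Derivation:
t=0: [255, 35, 301, 252]
t=1: [108, 82, 124, 107]
t=2: [163, 157, 178, 163]
t=3: [287, 278, 288, 287]
t=4: [162, 163, 168, 162]
t=5: [284, 279, 282, 284]
t=6: [156, 159, 161, 156]
t=7: [273, 268, 269, 273]
t=8: [133, 137, 138, 133]
t=9: [227, 223, 223, 227]
t=10: [42, 46, 46, 42]
t=11: [45, 41, 41, 45]
t=12: [39, 43, 43, 39]
t=13: [39, 35, 35, 39]
t=14: [27, 31, 31, 27]
t=15: [15, 11, 11, 15]
t=16: [340, 344, 344, 340]
t=17: [280, 276, 276, 280]
t=18: [148, 152, 152, 148]
t=19: [257, 253, 253, 257]
t=20: [102, 106, 106, 102]
t=21: [165, 161, 161, 165]
t=22: [279, 283, 283, 279]
t=23: [158, 154, 154, 158]
t=24: [265, 269, 269, 265]
t=25: [130, 126, 126, 130]
t=26: [209, 213, 213, 209]
t=27: [18, 14, 14, 18]
t=28: [346, 350, 350, 346]
t=29: [292, 288, 288, 292]
t=30: [172, 176, 176, 172]
t=31: [305, 301, 301, 305]
t=32: [198, 202, 202, 198]
t=33: [357, 353, 353, 357]
t=34: [302, 306, 306, 302]
t=35: [204, 200, 200, 204]
t=36: [266, 90, 90, 266]
t=37: [132, 128, 128, 132]
t=38: [213, 217, 217, 213]
t=39: [26, 22, 22, 26]
t=40: [271, 95, 95, 271]
t=41: [142, 138, 138, 142]
t=42: [233, 237, 237, 233]
t=43: [66, 62, 62, 66]
t=44: [81, 85, 85, 81]
t=45: [123, 119, 119, 123]
t=46: [195, 199, 199, 195]
t=47: [351, 347, 347, 351]
t=48: [290, 294, 294, 290]
t=49: [180, 176, 176, 180]
t=50: [309, 313, 313, 309]
t=51: [218, 214, 214, 218]
t=52: [24, 28, 28, 24]
t=53: [9, 5, 5, 9]
t=54: [328, 332, 332, 328]
t=55: [256, 252, 252, 256]
t=56: [100, 104, 104, 100]
t=57: [161, 157, 157, 161]
t=58: [271, 275, 275, 271]
t=59: [142, 138, 138, 142]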